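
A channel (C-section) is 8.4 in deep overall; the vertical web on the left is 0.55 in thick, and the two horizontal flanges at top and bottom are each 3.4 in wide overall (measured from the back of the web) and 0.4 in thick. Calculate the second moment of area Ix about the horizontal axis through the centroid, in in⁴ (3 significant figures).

Ix ≈ 63.7 in⁴

Split into non-overlapping primitives; take the origin at the lower-left of the bounding box.
Web: 0.55 × 8.4, A = 4.62 in², y = 4.2 in, Ī = 27.166 in⁴.
Top flange (beyond web): 2.85 × 0.4, A = 1.14 in², y = 8.2 in, Ī = 0.0152 in⁴.
Bottom flange (beyond web): 2.85 × 0.4, A = 1.14 in², y = 0.2 in, Ī = 0.0152 in⁴.
By symmetry the centroid is at mid-height, ȳ = 4.2 in.
Transfer each piece to the horizontal axis through the centroid using Ī + A·d² with d = y − 4.2:
  web: d = 0 in → contributes +27.166 in⁴
  top flange (beyond web): d = 4 in → contributes +18.255 in⁴
  bottom flange (beyond web): d = -4 in → contributes +18.255 in⁴
Total I = 63.676 in⁴.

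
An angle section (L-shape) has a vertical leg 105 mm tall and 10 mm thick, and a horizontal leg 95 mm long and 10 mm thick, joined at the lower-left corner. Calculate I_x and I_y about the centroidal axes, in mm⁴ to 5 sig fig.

I_x ≈ 2.0316 × 10⁶ mm⁴, I_y ≈ 1.5804 × 10⁶ mm⁴

Split into non-overlapping primitives; take the origin at the lower-left of the bounding box.
Vertical leg: 10 × 105, A = 1 050 mm², y = 52.5 mm, Ī = 964687.5 mm⁴.
Horizontal leg (remainder): 85 × 10, A = 850 mm², y = 5 mm, Ī = 7083.333 mm⁴.
Centroid: ȳ = ΣA·y / ΣA = 31.25 mm.
Transfer each piece to the centroidal x-axis using Ī + A·d² with d = y − 31.25:
  vertical leg: d = 21.25 mm → contributes +1 438 828 mm⁴
  horizontal leg (remainder): d = -26.25 mm → contributes +592786.5 mm⁴
Total I = 2 031 615 mm⁴.
For the y-axis: x̄ = 26.25 mm.
Repeating about the centroidal y-axis gives I_y = 1 580 365 mm⁴.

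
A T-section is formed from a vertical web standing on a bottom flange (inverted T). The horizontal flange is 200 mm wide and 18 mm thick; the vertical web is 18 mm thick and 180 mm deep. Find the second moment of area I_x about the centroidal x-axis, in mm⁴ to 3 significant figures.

Break the section into simple shapes (no overlaps), measuring from the bottom-left corner of the bounding box.
Flange: 200 × 18, A = 3 600 mm², y = 9 mm, Ī = 97 200 mm⁴.
Web: 18 × 180, A = 3 240 mm², y = 108 mm, Ī = 8 748 000 mm⁴.
Centroid: ȳ = ΣA·y / ΣA = 55.895 mm.
Transfer each piece to the centroidal x-axis using Ī + A·d² with d = y − 55.895:
  flange: d = -46.895 mm → contributes +8 014 019 mm⁴
  web: d = 52.105 mm → contributes +17 544 465 mm⁴
Total I = 25 558 484 mm⁴.

I_x ≈ 2.56 × 10⁷ mm⁴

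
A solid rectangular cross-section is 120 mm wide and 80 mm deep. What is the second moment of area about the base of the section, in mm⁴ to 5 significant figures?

The section: 120 × 80, A = 9 600 mm², y = 40 mm, Ī = 5 120 000 mm⁴.
Transfer it to the base of the section using Ī + A·d² with d = y − 0:
  the section: d = 40 mm → contributes +20 480 000 mm⁴
Total I = 20 480 000 mm⁴.

I_base ≈ 2.0480 × 10⁷ mm⁴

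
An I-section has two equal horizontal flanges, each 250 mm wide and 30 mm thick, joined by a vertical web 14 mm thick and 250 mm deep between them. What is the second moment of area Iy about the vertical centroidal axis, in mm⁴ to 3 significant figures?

Split into non-overlapping primitives; take the origin at the lower-left of the bounding box.
Bottom flange: 250 × 30, A = 7 500 mm², x = 125 mm, Ī = 39 062 500 mm⁴.
Web: 14 × 250, A = 3 500 mm², x = 125 mm, Ī = 57 167 mm⁴.
Top flange: 250 × 30, A = 7 500 mm², x = 125 mm, Ī = 39 062 500 mm⁴.
By symmetry the centroid is at mid-width, x̄ = 125 mm.
All pieces are centred on the vertical centroidal axis, so I = ΣĪ = 78 182 167 mm⁴.

Iy ≈ 7.82 × 10⁷ mm⁴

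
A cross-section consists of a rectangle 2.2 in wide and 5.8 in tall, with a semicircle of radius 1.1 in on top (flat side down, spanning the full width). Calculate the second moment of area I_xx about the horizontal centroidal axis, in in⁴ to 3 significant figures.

I_xx ≈ 54.7 in⁴

Break the section into simple shapes (no overlaps), measuring from the bottom-left corner of the bounding box.
Rectangular body: 2.2 × 5.8, A = 12.76 in², y = 2.9 in, Ī = 35.771 in⁴.
Semicircular cap: semicircle r = 1.1, A = 1.9007 in², y = 6.2669 in, Ī = 0.1607 in⁴.
Centroid: ȳ = ΣA·y / ΣA = 3.3365 in.
Transfer each piece to the horizontal centroidal axis using Ī + A·d² with d = y − 3.3365:
  rectangular body: d = -0.43649 in → contributes +38.202 in⁴
  semicircular cap: d = 2.9304 in → contributes +16.482 in⁴
Total I = 54.683 in⁴.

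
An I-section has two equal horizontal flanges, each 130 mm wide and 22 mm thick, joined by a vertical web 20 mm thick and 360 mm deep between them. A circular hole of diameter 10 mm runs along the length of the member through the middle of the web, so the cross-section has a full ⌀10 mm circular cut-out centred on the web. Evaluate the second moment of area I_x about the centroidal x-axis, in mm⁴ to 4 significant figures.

I_x ≈ 2.867 × 10⁸ mm⁴

Split into non-overlapping primitives; take the origin at the lower-left of the bounding box.
Bottom flange: 130 × 22, A = 2 860 mm², y = 11 mm, Ī = 115 353 mm⁴.
Web: 20 × 360, A = 7 200 mm², y = 202 mm, Ī = 77 760 000 mm⁴.
Top flange: 130 × 22, A = 2 860 mm², y = 393 mm, Ī = 115 353 mm⁴.
Hole (subtracted): ⌀10, A = 78.5398 mm², y = 202 mm, Ī = 490.874 mm⁴.
By symmetry the centroid is at mid-height, ȳ = 202 mm.
Transfer each piece to the centroidal x-axis using Ī + A·d² with d = y − 202:
  bottom flange: d = -191 mm → contributes +104 451 013 mm⁴
  web: d = 0 mm → contributes +77 760 000 mm⁴
  top flange: d = 191 mm → contributes +104 451 013 mm⁴
  hole: d = 0 mm → contributes −490.874 mm⁴
Total I = 286 661 536 mm⁴.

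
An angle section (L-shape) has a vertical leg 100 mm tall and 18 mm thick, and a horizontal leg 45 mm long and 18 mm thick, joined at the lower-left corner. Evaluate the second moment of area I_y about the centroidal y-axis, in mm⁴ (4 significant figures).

I_y ≈ 2.719 × 10⁵ mm⁴

Break the section into simple shapes (no overlaps), measuring from the bottom-left corner of the bounding box.
Vertical leg: 18 × 100, A = 1 800 mm², x = 9 mm, Ī = 48 600 mm⁴.
Horizontal leg (remainder): 27 × 18, A = 486 mm², x = 31.5 mm, Ī = 29524.5 mm⁴.
Centroid: x̄ = ΣA·x / ΣA = 13.7835 mm.
Transfer each piece to the centroidal y-axis using Ī + A·d² with d = x − 13.7835:
  vertical leg: d = -4.78346 mm → contributes +89786.8 mm⁴
  horizontal leg (remainder): d = 17.7165 mm → contributes +182 068 mm⁴
Total I = 271 855 mm⁴.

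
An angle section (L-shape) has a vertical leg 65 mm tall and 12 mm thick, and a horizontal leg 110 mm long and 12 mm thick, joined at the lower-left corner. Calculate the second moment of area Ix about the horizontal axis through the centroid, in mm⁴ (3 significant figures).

Treat the section as a set of non-overlapping primitives; coordinates are from the bounding-box lower-left.
Vertical leg: 12 × 65, A = 780 mm², y = 32.5 mm, Ī = 274 625 mm⁴.
Horizontal leg (remainder): 98 × 12, A = 1 176 mm², y = 6 mm, Ī = 14 112 mm⁴.
Centroid: ȳ = ΣA·y / ΣA = 16.567 mm.
Transfer each piece to the horizontal axis through the centroid using Ī + A·d² with d = y − 16.567:
  vertical leg: d = 15.933 mm → contributes +472 624 mm⁴
  horizontal leg (remainder): d = -10.567 mm → contributes +145 438 mm⁴
Total I = 618 062 mm⁴.

Ix ≈ 6.18 × 10⁵ mm⁴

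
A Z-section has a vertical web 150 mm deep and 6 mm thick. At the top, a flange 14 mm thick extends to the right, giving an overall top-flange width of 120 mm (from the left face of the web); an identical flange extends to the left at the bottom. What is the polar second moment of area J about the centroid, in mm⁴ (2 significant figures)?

Break the section into simple shapes (no overlaps), measuring from the bottom-left corner of the bounding box.
Web: 6 × 150, A = 900 mm², y = 75 mm, Ī = 1 687 500 mm⁴.
Top flange (beyond web): 114 × 14, A = 1 596 mm², y = 143 mm, Ī = 26 068 mm⁴.
Bottom flange (beyond web): 114 × 14, A = 1 596 mm², y = 7 mm, Ī = 26 068 mm⁴.
Centroid: ȳ = ΣA·y / ΣA = 75 mm.
Transfer each piece to the centroidal x-axis using Ī + A·d² with d = y − 75:
  web: d = 0 mm → contributes +1 687 500 mm⁴
  top flange (beyond web): d = 68 mm → contributes +7 405 972 mm⁴
  bottom flange (beyond web): d = -68 mm → contributes +7 405 972 mm⁴
Total I = 16 499 444 mm⁴.
For the y-axis: x̄ = 117 mm.
Repeating about the centroidal y-axis gives I_y = 14 950 836 mm⁴.
Polar second moment: J = I_x + I_y = 31 450 280 mm⁴.

J ≈ 3.1 × 10⁷ mm⁴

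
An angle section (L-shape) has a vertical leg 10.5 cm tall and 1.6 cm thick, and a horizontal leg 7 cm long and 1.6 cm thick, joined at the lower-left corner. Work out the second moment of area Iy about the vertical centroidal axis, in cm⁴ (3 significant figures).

Break the section into simple shapes (no overlaps), measuring from the bottom-left corner of the bounding box.
Vertical leg: 1.6 × 10.5, A = 16.8 cm², x = 0.8 cm, Ī = 3.584 cm⁴.
Horizontal leg (remainder): 5.4 × 1.6, A = 8.64 cm², x = 4.3 cm, Ī = 20.995 cm⁴.
Centroid: x̄ = ΣA·x / ΣA = 1.9887 cm.
Transfer each piece to the vertical centroidal axis using Ī + A·d² with d = x − 1.9887:
  vertical leg: d = -1.1887 cm → contributes +27.322 cm⁴
  horizontal leg (remainder): d = 2.3113 cm → contributes +67.152 cm⁴
Total I = 94.474 cm⁴.

Iy ≈ 94.5 cm⁴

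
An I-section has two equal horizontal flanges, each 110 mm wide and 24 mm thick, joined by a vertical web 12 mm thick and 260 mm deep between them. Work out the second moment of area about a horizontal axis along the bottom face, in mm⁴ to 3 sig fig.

Split into non-overlapping primitives; take the origin at the lower-left of the bounding box.
Bottom flange: 110 × 24, A = 2 640 mm², y = 12 mm, Ī = 126 720 mm⁴.
Web: 12 × 260, A = 3 120 mm², y = 154 mm, Ī = 17 576 000 mm⁴.
Top flange: 110 × 24, A = 2 640 mm², y = 296 mm, Ī = 126 720 mm⁴.
Transfer each piece to the bottom edge using Ī + A·d² with d = y − 0:
  bottom flange: d = 12 mm → contributes +506 880 mm⁴
  web: d = 154 mm → contributes +91 569 920 mm⁴
  top flange: d = 296 mm → contributes +231 432 960 mm⁴
Total I = 323 509 760 mm⁴.

I_base ≈ 3.24 × 10⁸ mm⁴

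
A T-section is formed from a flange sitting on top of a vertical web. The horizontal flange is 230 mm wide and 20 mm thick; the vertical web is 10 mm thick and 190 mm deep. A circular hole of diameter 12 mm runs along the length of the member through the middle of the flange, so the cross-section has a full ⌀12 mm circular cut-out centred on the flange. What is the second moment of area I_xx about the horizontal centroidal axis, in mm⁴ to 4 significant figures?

Break the section into simple shapes (no overlaps), measuring from the bottom-left corner of the bounding box.
Flange: 230 × 20, A = 4 600 mm², y = 200 mm, Ī = 153 333 mm⁴.
Web: 10 × 190, A = 1 900 mm², y = 95 mm, Ī = 5 715 833 mm⁴.
Hole (subtracted): ⌀12, A = 113.097 mm², y = 200 mm, Ī = 1017.88 mm⁴.
Centroid: ȳ = ΣA·y / ΣA = 168.764 mm.
Transfer each piece to the horizontal centroidal axis using Ī + A·d² with d = y − 168.764:
  flange: d = 31.2358 mm → contributes +4 641 439 mm⁴
  web: d = -73.7642 mm → contributes +16 054 033 mm⁴
  hole: d = 31.2358 mm → contributes −111 364 mm⁴
Total I = 20 584 107 mm⁴.

I_xx ≈ 2.058 × 10⁷ mm⁴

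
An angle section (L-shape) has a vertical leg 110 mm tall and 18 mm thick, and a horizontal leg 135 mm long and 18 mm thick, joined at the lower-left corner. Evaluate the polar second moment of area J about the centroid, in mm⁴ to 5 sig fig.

Treat the section as a set of non-overlapping primitives; coordinates are from the bounding-box lower-left.
Vertical leg: 18 × 110, A = 1 980 mm², y = 55 mm, Ī = 1 996 500 mm⁴.
Horizontal leg (remainder): 117 × 18, A = 2 106 mm², y = 9 mm, Ī = 56 862 mm⁴.
Centroid: ȳ = ΣA·y / ΣA = 31.29075 mm.
Transfer each piece to the centroidal x-axis using Ī + A·d² with d = y − 31.29075:
  vertical leg: d = 23.70925 mm → contributes +3 109 515 mm⁴
  horizontal leg (remainder): d = -22.29075 mm → contributes +1 103 286 mm⁴
Total I = 4 212 801 mm⁴.
For the y-axis: x̄ = 43.79075 mm.
Repeating about the centroidal y-axis gives I_y = 7 105 663 mm⁴.
Polar second moment: J = I_x + I_y = 11 318 464 mm⁴.

J ≈ 1.1318 × 10⁷ mm⁴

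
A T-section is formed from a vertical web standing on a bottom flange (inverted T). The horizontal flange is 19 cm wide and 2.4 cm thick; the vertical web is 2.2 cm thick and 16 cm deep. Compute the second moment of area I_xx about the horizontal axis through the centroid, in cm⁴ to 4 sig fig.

Split into non-overlapping primitives; take the origin at the lower-left of the bounding box.
Flange: 19 × 2.4, A = 45.6 cm², y = 1.2 cm, Ī = 21.888 cm⁴.
Web: 2.2 × 16, A = 35.2 cm², y = 10.4 cm, Ī = 750.933 cm⁴.
Centroid: ȳ = ΣA·y / ΣA = 5.20792 cm.
Transfer each piece to the horizontal axis through the centroid using Ī + A·d² with d = y − 5.20792:
  flange: d = -4.00792 cm → contributes +754.38 cm⁴
  web: d = 5.19208 cm → contributes +1699.84 cm⁴
Total I = 2454.22 cm⁴.

I_xx ≈ 2454 cm⁴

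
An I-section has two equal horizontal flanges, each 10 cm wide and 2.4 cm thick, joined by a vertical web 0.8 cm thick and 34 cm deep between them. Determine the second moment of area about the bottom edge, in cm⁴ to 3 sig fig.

I_base ≈ 4.68 × 10⁴ cm⁴

Break the section into simple shapes (no overlaps), measuring from the bottom-left corner of the bounding box.
Bottom flange: 10 × 2.4, A = 24 cm², y = 1.2 cm, Ī = 11.52 cm⁴.
Web: 0.8 × 34, A = 27.2 cm², y = 19.4 cm, Ī = 2620.3 cm⁴.
Top flange: 10 × 2.4, A = 24 cm², y = 37.6 cm, Ī = 11.52 cm⁴.
Transfer each piece to the bottom edge using Ī + A·d² with d = y − 0:
  bottom flange: d = 1.2 cm → contributes +46.08 cm⁴
  web: d = 19.4 cm → contributes +12 857 cm⁴
  top flange: d = 37.6 cm → contributes +33 942 cm⁴
Total I = 46 845 cm⁴.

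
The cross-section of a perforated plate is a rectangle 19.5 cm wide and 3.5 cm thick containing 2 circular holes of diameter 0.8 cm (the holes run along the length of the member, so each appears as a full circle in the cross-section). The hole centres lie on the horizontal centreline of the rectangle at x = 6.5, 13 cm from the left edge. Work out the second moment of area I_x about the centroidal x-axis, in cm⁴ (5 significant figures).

I_x ≈ 69.632 cm⁴

Break the section into simple shapes (no overlaps), measuring from the bottom-left corner of the bounding box.
Plate: 19.5 × 3.5, A = 68.25 cm², y = 1.75 cm, Ī = 69.67188 cm⁴.
Hole 1 (subtracted): ⌀0.8, A = 0.5026548 cm², y = 1.75 cm, Ī = 0.02010619 cm⁴.
Hole 2 (subtracted): ⌀0.8, A = 0.5026548 cm², y = 1.75 cm, Ī = 0.02010619 cm⁴.
By symmetry the centroid is at mid-height, ȳ = 1.75 cm.
All pieces are centred on the centroidal x-axis, so I = ΣĪ (holes subtracted) = 69.63166 cm⁴.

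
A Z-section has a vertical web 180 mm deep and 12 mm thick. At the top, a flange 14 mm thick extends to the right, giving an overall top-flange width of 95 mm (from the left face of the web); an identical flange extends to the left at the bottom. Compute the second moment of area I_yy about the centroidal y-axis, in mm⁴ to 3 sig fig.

Treat the section as a set of non-overlapping primitives; coordinates are from the bounding-box lower-left.
Web: 12 × 180, A = 2 160 mm², x = 89 mm, Ī = 25 920 mm⁴.
Top flange (beyond web): 83 × 14, A = 1 162 mm², x = 136.5 mm, Ī = 667 085 mm⁴.
Bottom flange (beyond web): 83 × 14, A = 1 162 mm², x = 41.5 mm, Ī = 667 085 mm⁴.
Centroid: x̄ = ΣA·x / ΣA = 89 mm.
Transfer each piece to the centroidal y-axis using Ī + A·d² with d = x − 89:
  web: d = 0 mm → contributes +25 920 mm⁴
  top flange (beyond web): d = 47.5 mm → contributes +3 288 847 mm⁴
  bottom flange (beyond web): d = -47.5 mm → contributes +3 288 847 mm⁴
Total I = 6 603 615 mm⁴.

I_yy ≈ 6.60 × 10⁶ mm⁴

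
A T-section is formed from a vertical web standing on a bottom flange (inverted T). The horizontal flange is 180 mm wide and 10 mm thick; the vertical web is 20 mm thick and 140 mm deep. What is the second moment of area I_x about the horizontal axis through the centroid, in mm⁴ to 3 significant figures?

Treat the section as a set of non-overlapping primitives; coordinates are from the bounding-box lower-left.
Flange: 180 × 10, A = 1 800 mm², y = 5 mm, Ī = 15 000 mm⁴.
Web: 20 × 140, A = 2 800 mm², y = 80 mm, Ī = 4 573 333 mm⁴.
Centroid: ȳ = ΣA·y / ΣA = 50.652 mm.
Transfer each piece to the horizontal axis through the centroid using Ī + A·d² with d = y − 50.652:
  flange: d = -45.652 mm → contributes +3 766 418 mm⁴
  web: d = 29.348 mm → contributes +6 984 959 mm⁴
Total I = 10 751 377 mm⁴.

I_x ≈ 1.08 × 10⁷ mm⁴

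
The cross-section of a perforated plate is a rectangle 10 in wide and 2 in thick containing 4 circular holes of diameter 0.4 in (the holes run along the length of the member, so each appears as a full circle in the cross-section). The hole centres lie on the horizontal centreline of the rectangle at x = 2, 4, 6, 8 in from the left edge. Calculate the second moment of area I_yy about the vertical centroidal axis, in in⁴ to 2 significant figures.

I_yy ≈ 160 in⁴

Split into non-overlapping primitives; take the origin at the lower-left of the bounding box.
Plate: 10 × 2, A = 20 in², x = 5 in, Ī = 166.7 in⁴.
Hole 1 (subtracted): ⌀0.4, A = 0.1257 in², x = 2 in, Ī = 0.001257 in⁴.
Hole 2 (subtracted): ⌀0.4, A = 0.1257 in², x = 4 in, Ī = 0.001257 in⁴.
Hole 3 (subtracted): ⌀0.4, A = 0.1257 in², x = 6 in, Ī = 0.001257 in⁴.
Hole 4 (subtracted): ⌀0.4, A = 0.1257 in², x = 8 in, Ī = 0.001257 in⁴.
By symmetry the centroid is at mid-width, x̄ = 5 in.
Transfer each piece to the vertical centroidal axis using Ī + A·d² with d = x − 5:
  plate: d = 0 in → contributes +166.7 in⁴
  hole 1: d = -3 in → contributes −1.132 in⁴
  hole 2: d = -1 in → contributes −0.1269 in⁴
  hole 3: d = 1 in → contributes −0.1269 in⁴
  hole 4: d = 3 in → contributes −1.132 in⁴
Total I = 164.1 in⁴.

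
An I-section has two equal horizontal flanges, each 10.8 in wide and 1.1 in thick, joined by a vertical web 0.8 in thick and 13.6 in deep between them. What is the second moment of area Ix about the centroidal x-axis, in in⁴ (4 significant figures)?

Treat the section as a set of non-overlapping primitives; coordinates are from the bounding-box lower-left.
Bottom flange: 10.8 × 1.1, A = 11.88 in², y = 0.55 in, Ī = 1.1979 in⁴.
Web: 0.8 × 13.6, A = 10.88 in², y = 7.9 in, Ī = 167.697 in⁴.
Top flange: 10.8 × 1.1, A = 11.88 in², y = 15.25 in, Ī = 1.1979 in⁴.
By symmetry the centroid is at mid-height, ȳ = 7.9 in.
Transfer each piece to the centroidal x-axis using Ī + A·d² with d = y − 7.9:
  bottom flange: d = -7.35 in → contributes +642.985 in⁴
  web: d = 0 in → contributes +167.697 in⁴
  top flange: d = 7.35 in → contributes +642.985 in⁴
Total I = 1453.67 in⁴.

Ix ≈ 1454 in⁴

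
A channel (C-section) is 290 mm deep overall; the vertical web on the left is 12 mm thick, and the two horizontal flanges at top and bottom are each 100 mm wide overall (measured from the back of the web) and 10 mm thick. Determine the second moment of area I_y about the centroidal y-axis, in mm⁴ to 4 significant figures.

I_y ≈ 4.100 × 10⁶ mm⁴

Treat the section as a set of non-overlapping primitives; coordinates are from the bounding-box lower-left.
Web: 12 × 290, A = 3 480 mm², x = 6 mm, Ī = 41 760 mm⁴.
Top flange (beyond web): 88 × 10, A = 880 mm², x = 56 mm, Ī = 567 893 mm⁴.
Bottom flange (beyond web): 88 × 10, A = 880 mm², x = 56 mm, Ī = 567 893 mm⁴.
Centroid: x̄ = ΣA·x / ΣA = 22.7939 mm.
Transfer each piece to the centroidal y-axis using Ī + A·d² with d = x − 22.7939:
  web: d = -16.7939 mm → contributes +1 023 241 mm⁴
  top flange (beyond web): d = 33.2061 mm → contributes +1 538 221 mm⁴
  bottom flange (beyond web): d = 33.2061 mm → contributes +1 538 221 mm⁴
Total I = 4 099 684 mm⁴.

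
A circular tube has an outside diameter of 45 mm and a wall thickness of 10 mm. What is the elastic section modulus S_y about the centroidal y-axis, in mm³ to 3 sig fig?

S_y ≈ 8090 mm³

Treat the section as a set of non-overlapping primitives; coordinates are from the bounding-box lower-left.
Outer circle: ⌀45, A = 1590.4 mm², x = 22.5 mm, Ī = 201 289 mm⁴.
Bore (subtracted): ⌀25, A = 490.87 mm², x = 22.5 mm, Ī = 19 175 mm⁴.
By symmetry the centroid is at mid-width, x̄ = 22.5 mm.
All pieces are centred on the centroidal y-axis, so I = ΣĪ (holes subtracted) = 182 114 mm⁴.
Extreme fibre distance c = 22.5 mm; S = I/c = 8 094 mm³.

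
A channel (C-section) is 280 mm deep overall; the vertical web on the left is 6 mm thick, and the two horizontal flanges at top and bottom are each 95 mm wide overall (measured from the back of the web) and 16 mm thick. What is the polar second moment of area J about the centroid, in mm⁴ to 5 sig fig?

Break the section into simple shapes (no overlaps), measuring from the bottom-left corner of the bounding box.
Web: 6 × 280, A = 1 680 mm², y = 140 mm, Ī = 10 976 000 mm⁴.
Top flange (beyond web): 89 × 16, A = 1 424 mm², y = 272 mm, Ī = 30378.67 mm⁴.
Bottom flange (beyond web): 89 × 16, A = 1 424 mm², y = 8 mm, Ī = 30378.67 mm⁴.
By symmetry the centroid is at mid-height, ȳ = 140 mm.
Transfer each piece to the centroidal x-axis using Ī + A·d² with d = y − 140:
  web: d = 0 mm → contributes +10 976 000 mm⁴
  top flange (beyond web): d = 132 mm → contributes +24 842 155 mm⁴
  bottom flange (beyond web): d = -132 mm → contributes +24 842 155 mm⁴
Total I = 60 660 309 mm⁴.
For the y-axis: x̄ = 32.87633 mm.
Repeating about the centroidal y-axis gives I_y = 4 269 088 mm⁴.
Polar second moment: J = I_x + I_y = 64 929 397 mm⁴.

J ≈ 6.4929 × 10⁷ mm⁴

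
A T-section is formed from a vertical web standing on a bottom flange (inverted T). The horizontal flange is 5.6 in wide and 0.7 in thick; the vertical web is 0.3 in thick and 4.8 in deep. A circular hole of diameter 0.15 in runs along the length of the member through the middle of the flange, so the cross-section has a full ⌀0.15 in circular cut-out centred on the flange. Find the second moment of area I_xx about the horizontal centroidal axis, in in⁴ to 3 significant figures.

I_xx ≈ 10.9 in⁴

Treat the section as a set of non-overlapping primitives; coordinates are from the bounding-box lower-left.
Flange: 5.6 × 0.7, A = 3.92 in², y = 0.35 in, Ī = 0.16007 in⁴.
Web: 0.3 × 4.8, A = 1.44 in², y = 3.1 in, Ī = 2.7648 in⁴.
Hole (subtracted): ⌀0.15, A = 0.017671 in², y = 0.35 in, Ī = 0.00002485 in⁴.
Centroid: ȳ = ΣA·y / ΣA = 1.0912 in.
Transfer each piece to the horizontal centroidal axis using Ī + A·d² with d = y − 1.0912:
  flange: d = -0.74125 in → contributes +2.3139 in⁴
  web: d = 2.0088 in → contributes +8.5753 in⁴
  hole: d = -0.74125 in → contributes −0.0097345 in⁴
Total I = 10.879 in⁴.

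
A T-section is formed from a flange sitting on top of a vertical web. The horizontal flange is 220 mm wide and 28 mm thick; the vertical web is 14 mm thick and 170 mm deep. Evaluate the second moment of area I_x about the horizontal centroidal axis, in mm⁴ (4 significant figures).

Split into non-overlapping primitives; take the origin at the lower-left of the bounding box.
Flange: 220 × 28, A = 6 160 mm², y = 184 mm, Ī = 402 453 mm⁴.
Web: 14 × 170, A = 2 380 mm², y = 85 mm, Ī = 5 731 833 mm⁴.
Centroid: ȳ = ΣA·y / ΣA = 156.41 mm.
Transfer each piece to the horizontal centroidal axis using Ī + A·d² with d = y − 156.41:
  flange: d = 27.5902 mm → contributes +5 091 551 mm⁴
  web: d = -71.4098 mm → contributes +17 868 321 mm⁴
Total I = 22 959 872 mm⁴.

I_x ≈ 2.296 × 10⁷ mm⁴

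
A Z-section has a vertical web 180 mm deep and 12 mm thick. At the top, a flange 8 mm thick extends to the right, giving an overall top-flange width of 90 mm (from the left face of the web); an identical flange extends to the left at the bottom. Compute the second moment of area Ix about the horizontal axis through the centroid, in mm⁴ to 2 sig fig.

Ix ≈ 1.5 × 10⁷ mm⁴

Break the section into simple shapes (no overlaps), measuring from the bottom-left corner of the bounding box.
Web: 12 × 180, A = 2 160 mm², y = 90 mm, Ī = 5 832 000 mm⁴.
Top flange (beyond web): 78 × 8, A = 624 mm², y = 176 mm, Ī = 3 328 mm⁴.
Bottom flange (beyond web): 78 × 8, A = 624 mm², y = 4 mm, Ī = 3 328 mm⁴.
Centroid: ȳ = ΣA·y / ΣA = 90 mm.
Transfer each piece to the horizontal axis through the centroid using Ī + A·d² with d = y − 90:
  web: d = 0 mm → contributes +5 832 000 mm⁴
  top flange (beyond web): d = 86 mm → contributes +4 618 432 mm⁴
  bottom flange (beyond web): d = -86 mm → contributes +4 618 432 mm⁴
Total I = 15 068 864 mm⁴.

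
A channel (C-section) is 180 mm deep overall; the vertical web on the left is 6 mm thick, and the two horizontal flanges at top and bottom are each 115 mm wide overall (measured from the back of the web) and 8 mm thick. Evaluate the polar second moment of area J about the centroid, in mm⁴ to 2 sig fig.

Break the section into simple shapes (no overlaps), measuring from the bottom-left corner of the bounding box.
Web: 6 × 180, A = 1 080 mm², y = 90 mm, Ī = 2 916 000 mm⁴.
Top flange (beyond web): 109 × 8, A = 872 mm², y = 176 mm, Ī = 4 651 mm⁴.
Bottom flange (beyond web): 109 × 8, A = 872 mm², y = 4 mm, Ī = 4 651 mm⁴.
By symmetry the centroid is at mid-height, ȳ = 90 mm.
Transfer each piece to the centroidal x-axis using Ī + A·d² with d = y − 90:
  web: d = 0 mm → contributes +2 916 000 mm⁴
  top flange (beyond web): d = 86 mm → contributes +6 453 963 mm⁴
  bottom flange (beyond web): d = -86 mm → contributes +6 453 963 mm⁴
Total I = 15 823 925 mm⁴.
For the y-axis: x̄ = 38.51 mm.
Repeating about the centroidal y-axis gives I_y = 3 935 111 mm⁴.
Polar second moment: J = I_x + I_y = 19 759 036 mm⁴.

J ≈ 2.0 × 10⁷ mm⁴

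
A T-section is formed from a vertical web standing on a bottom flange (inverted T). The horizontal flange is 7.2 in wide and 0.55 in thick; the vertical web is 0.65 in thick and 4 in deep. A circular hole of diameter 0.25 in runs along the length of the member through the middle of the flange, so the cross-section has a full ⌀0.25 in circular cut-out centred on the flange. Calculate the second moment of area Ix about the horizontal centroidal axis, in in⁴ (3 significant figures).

Treat the section as a set of non-overlapping primitives; coordinates are from the bounding-box lower-left.
Flange: 7.2 × 0.55, A = 3.96 in², y = 0.275 in, Ī = 0.099825 in⁴.
Web: 0.65 × 4, A = 2.6 in², y = 2.55 in, Ī = 3.4667 in⁴.
Hole (subtracted): ⌀0.25, A = 0.049087 in², y = 0.275 in, Ī = 0.00019175 in⁴.
Centroid: ȳ = ΣA·y / ΣA = 1.1835 in.
Transfer each piece to the horizontal centroidal axis using Ī + A·d² with d = y − 1.1835:
  flange: d = -0.90847 in → contributes +3.3681 in⁴
  web: d = 1.3665 in → contributes +8.3219 in⁴
  hole: d = -0.90847 in → contributes −0.040705 in⁴
Total I = 11.649 in⁴.

Ix ≈ 11.6 in⁴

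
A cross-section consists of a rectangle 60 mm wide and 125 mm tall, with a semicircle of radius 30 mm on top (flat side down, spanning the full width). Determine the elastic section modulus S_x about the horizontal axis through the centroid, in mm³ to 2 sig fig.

Treat the section as a set of non-overlapping primitives; coordinates are from the bounding-box lower-left.
Rectangular body: 60 × 125, A = 7 500 mm², y = 62.5 mm, Ī = 9 765 625 mm⁴.
Semicircular cap: semicircle r = 30, A = 1 414 mm², y = 137.7 mm, Ī = 88 903 mm⁴.
Centroid: ȳ = ΣA·y / ΣA = 74.43 mm.
Transfer each piece to the horizontal axis through the centroid using Ī + A·d² with d = y − 74.43:
  rectangular body: d = -11.93 mm → contributes +10 833 396 mm⁴
  semicircular cap: d = 63.3 mm → contributes +5 753 605 mm⁴
Total I = 16 587 001 mm⁴.
Extreme fibre distance c = 80.57 mm; S = I/c = 205 875 mm³.

S_x ≈ 2.1 × 10⁵ mm³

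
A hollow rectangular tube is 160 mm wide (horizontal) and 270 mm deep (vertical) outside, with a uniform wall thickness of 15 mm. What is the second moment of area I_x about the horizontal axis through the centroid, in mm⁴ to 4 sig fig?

I_x ≈ 1.127 × 10⁸ mm⁴

Treat the section as a set of non-overlapping primitives; coordinates are from the bounding-box lower-left.
Outer rectangle: 160 × 270, A = 43 200 mm², y = 135 mm, Ī = 262 440 000 mm⁴.
Inner void (subtracted): 130 × 240, A = 31 200 mm², y = 135 mm, Ī = 149 760 000 mm⁴.
By symmetry the centroid is at mid-height, ȳ = 135 mm.
All pieces are centred on the horizontal axis through the centroid, so I = ΣĪ (holes subtracted) = 112 680 000 mm⁴.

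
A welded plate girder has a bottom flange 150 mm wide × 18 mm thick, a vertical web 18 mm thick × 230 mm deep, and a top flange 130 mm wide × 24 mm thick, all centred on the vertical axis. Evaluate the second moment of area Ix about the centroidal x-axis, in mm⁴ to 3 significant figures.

Ix ≈ 1.10 × 10⁸ mm⁴

Decompose the section into non-overlapping parts with the origin at the bottom-left of its bounding rectangle.
Bottom plate: 150 × 18, A = 2 700 mm², y = 9 mm, Ī = 72 900 mm⁴.
Web plate: 18 × 230, A = 4 140 mm², y = 133 mm, Ī = 18 250 500 mm⁴.
Top plate: 130 × 24, A = 3 120 mm², y = 260 mm, Ī = 149 760 mm⁴.
Centroid: ȳ = ΣA·y / ΣA = 139.17 mm.
Transfer each piece to the centroidal x-axis using Ī + A·d² with d = y − 139.17:
  bottom plate: d = -130.17 mm → contributes +45 821 386 mm⁴
  web plate: d = -6.1687 mm → contributes +18 408 038 mm⁴
  top plate: d = 120.83 mm → contributes +45 702 413 mm⁴
Total I = 109 931 837 mm⁴.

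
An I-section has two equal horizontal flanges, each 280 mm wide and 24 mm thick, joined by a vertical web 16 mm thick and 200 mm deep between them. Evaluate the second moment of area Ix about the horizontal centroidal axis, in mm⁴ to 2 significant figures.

Ix ≈ 1.8 × 10⁸ mm⁴

Treat the section as a set of non-overlapping primitives; coordinates are from the bounding-box lower-left.
Bottom flange: 280 × 24, A = 6 720 mm², y = 12 mm, Ī = 322 560 mm⁴.
Web: 16 × 200, A = 3 200 mm², y = 124 mm, Ī = 10 666 667 mm⁴.
Top flange: 280 × 24, A = 6 720 mm², y = 236 mm, Ī = 322 560 mm⁴.
By symmetry the centroid is at mid-height, ȳ = 124 mm.
Transfer each piece to the horizontal centroidal axis using Ī + A·d² with d = y − 124:
  bottom flange: d = -112 mm → contributes +84 618 240 mm⁴
  web: d = 0 mm → contributes +10 666 667 mm⁴
  top flange: d = 112 mm → contributes +84 618 240 mm⁴
Total I = 179 903 147 mm⁴.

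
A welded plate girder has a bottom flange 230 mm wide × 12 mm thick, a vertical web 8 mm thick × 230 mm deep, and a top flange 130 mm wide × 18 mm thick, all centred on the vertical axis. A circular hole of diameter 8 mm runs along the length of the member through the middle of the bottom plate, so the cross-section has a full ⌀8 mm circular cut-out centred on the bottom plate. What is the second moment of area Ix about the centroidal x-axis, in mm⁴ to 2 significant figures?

Ix ≈ 8.4 × 10⁷ mm⁴

Treat the section as a set of non-overlapping primitives; coordinates are from the bounding-box lower-left.
Bottom plate: 230 × 12, A = 2 760 mm², y = 6 mm, Ī = 33 120 mm⁴.
Web plate: 8 × 230, A = 1 840 mm², y = 127 mm, Ī = 8 111 333 mm⁴.
Top plate: 130 × 18, A = 2 340 mm², y = 251 mm, Ī = 63 180 mm⁴.
Hole (subtracted): ⌀8, A = 50.27 mm², y = 6 mm, Ī = 201.1 mm⁴.
Centroid: ȳ = ΣA·y / ΣA = 121.5 mm.
Transfer each piece to the centroidal x-axis using Ī + A·d² with d = y − 121.5:
  bottom plate: d = -115.5 mm → contributes +36 868 467 mm⁴
  web plate: d = 5.475 mm → contributes +8 166 478 mm⁴
  top plate: d = 129.5 mm → contributes +39 290 114 mm⁴
  hole: d = -115.5 mm → contributes −671 051 mm⁴
Total I = 83 654 009 mm⁴.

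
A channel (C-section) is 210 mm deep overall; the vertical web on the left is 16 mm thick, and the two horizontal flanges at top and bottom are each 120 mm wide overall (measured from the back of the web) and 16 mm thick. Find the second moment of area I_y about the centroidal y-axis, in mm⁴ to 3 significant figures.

I_y ≈ 9.09 × 10⁶ mm⁴

Decompose the section into non-overlapping parts with the origin at the bottom-left of its bounding rectangle.
Web: 16 × 210, A = 3 360 mm², x = 8 mm, Ī = 71 680 mm⁴.
Top flange (beyond web): 104 × 16, A = 1 664 mm², x = 68 mm, Ī = 1 499 819 mm⁴.
Bottom flange (beyond web): 104 × 16, A = 1 664 mm², x = 68 mm, Ī = 1 499 819 mm⁴.
Centroid: x̄ = ΣA·x / ΣA = 37.856 mm.
Transfer each piece to the centroidal y-axis using Ī + A·d² with d = x − 37.856:
  web: d = -29.856 mm → contributes +3 066 811 mm⁴
  top flange (beyond web): d = 30.144 mm → contributes +3 011 784 mm⁴
  bottom flange (beyond web): d = 30.144 mm → contributes +3 011 784 mm⁴
Total I = 9 090 380 mm⁴.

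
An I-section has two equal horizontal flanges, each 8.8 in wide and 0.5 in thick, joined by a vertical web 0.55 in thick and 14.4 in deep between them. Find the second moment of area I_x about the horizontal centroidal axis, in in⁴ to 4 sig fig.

I_x ≈ 625.5 in⁴

Treat the section as a set of non-overlapping primitives; coordinates are from the bounding-box lower-left.
Bottom flange: 8.8 × 0.5, A = 4.4 in², y = 0.25 in, Ī = 0.0916667 in⁴.
Web: 0.55 × 14.4, A = 7.92 in², y = 7.7 in, Ī = 136.858 in⁴.
Top flange: 8.8 × 0.5, A = 4.4 in², y = 15.15 in, Ī = 0.0916667 in⁴.
By symmetry the centroid is at mid-height, ȳ = 7.7 in.
Transfer each piece to the horizontal centroidal axis using Ī + A·d² with d = y − 7.7:
  bottom flange: d = -7.45 in → contributes +244.303 in⁴
  web: d = 0 in → contributes +136.858 in⁴
  top flange: d = 7.45 in → contributes +244.303 in⁴
Total I = 625.463 in⁴.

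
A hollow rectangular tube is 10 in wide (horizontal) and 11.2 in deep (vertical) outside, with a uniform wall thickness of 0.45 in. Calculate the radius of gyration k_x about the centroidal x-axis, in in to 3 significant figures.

Break the section into simple shapes (no overlaps), measuring from the bottom-left corner of the bounding box.
Outer rectangle: 10 × 11.2, A = 112 in², y = 5.6 in, Ī = 1170.8 in⁴.
Inner void (subtracted): 9.1 × 10.3, A = 93.73 in², y = 5.6 in, Ī = 828.65 in⁴.
By symmetry the centroid is at mid-height, ȳ = 5.6 in.
All pieces are centred on the centroidal x-axis, so I = ΣĪ (holes subtracted) = 342.12 in⁴.
Radius of gyration: k = √(I/A) = √(342.12 / 18.27) = 4.3273 in.

k_x ≈ 4.33 in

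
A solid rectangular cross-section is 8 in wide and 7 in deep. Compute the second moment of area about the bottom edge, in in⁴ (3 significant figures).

The section: 8 × 7, A = 56 in², y = 3.5 in, Ī = 228.67 in⁴.
Transfer it to the bottom edge using Ī + A·d² with d = y − 0:
  the section: d = 3.5 in → contributes +914.67 in⁴
Total I = 914.67 in⁴.

I_base ≈ 915 in⁴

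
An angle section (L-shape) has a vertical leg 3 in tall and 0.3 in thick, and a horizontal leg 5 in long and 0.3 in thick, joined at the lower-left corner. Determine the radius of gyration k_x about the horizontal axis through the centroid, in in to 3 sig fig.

k_x ≈ 0.855 in

Treat the section as a set of non-overlapping primitives; coordinates are from the bounding-box lower-left.
Vertical leg: 0.3 × 3, A = 0.9 in², y = 1.5 in, Ī = 0.675 in⁴.
Horizontal leg (remainder): 4.7 × 0.3, A = 1.41 in², y = 0.15 in, Ī = 0.010575 in⁴.
Centroid: ȳ = ΣA·y / ΣA = 0.67597 in.
Transfer each piece to the horizontal axis through the centroid using Ī + A·d² with d = y − 0.67597:
  vertical leg: d = 0.82403 in → contributes +1.2861 in⁴
  horizontal leg (remainder): d = -0.52597 in → contributes +0.40065 in⁴
Total I = 1.6868 in⁴.
Radius of gyration: k = √(I/A) = √(1.6868 / 2.31) = 0.85452 in.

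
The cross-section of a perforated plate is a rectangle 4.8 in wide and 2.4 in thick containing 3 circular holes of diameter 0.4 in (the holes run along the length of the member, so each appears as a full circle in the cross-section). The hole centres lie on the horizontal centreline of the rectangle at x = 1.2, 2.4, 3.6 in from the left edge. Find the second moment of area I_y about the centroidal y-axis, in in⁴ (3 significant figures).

Split into non-overlapping primitives; take the origin at the lower-left of the bounding box.
Plate: 4.8 × 2.4, A = 11.52 in², x = 2.4 in, Ī = 22.118 in⁴.
Hole 1 (subtracted): ⌀0.4, A = 0.12566 in², x = 1.2 in, Ī = 0.0012566 in⁴.
Hole 2 (subtracted): ⌀0.4, A = 0.12566 in², x = 2.4 in, Ī = 0.0012566 in⁴.
Hole 3 (subtracted): ⌀0.4, A = 0.12566 in², x = 3.6 in, Ī = 0.0012566 in⁴.
By symmetry the centroid is at mid-width, x̄ = 2.4 in.
Transfer each piece to the centroidal y-axis using Ī + A·d² with d = x − 2.4:
  plate: d = 0 in → contributes +22.118 in⁴
  hole 1: d = -1.2 in → contributes −0.18221 in⁴
  hole 2: d = 0 in → contributes −0.0012566 in⁴
  hole 3: d = 1.2 in → contributes −0.18221 in⁴
Total I = 21.753 in⁴.

I_y ≈ 21.8 in⁴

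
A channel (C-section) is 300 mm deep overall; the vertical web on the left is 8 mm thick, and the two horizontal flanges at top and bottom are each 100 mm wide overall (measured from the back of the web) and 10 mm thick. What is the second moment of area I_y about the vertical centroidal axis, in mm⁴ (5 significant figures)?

Treat the section as a set of non-overlapping primitives; coordinates are from the bounding-box lower-left.
Web: 8 × 300, A = 2 400 mm², x = 4 mm, Ī = 12 800 mm⁴.
Top flange (beyond web): 92 × 10, A = 920 mm², x = 54 mm, Ī = 648906.7 mm⁴.
Bottom flange (beyond web): 92 × 10, A = 920 mm², x = 54 mm, Ī = 648906.7 mm⁴.
Centroid: x̄ = ΣA·x / ΣA = 25.69811 mm.
Transfer each piece to the vertical centroidal axis using Ī + A·d² with d = x − 25.69811:
  web: d = -21.69811 mm → contributes +1 142 739 mm⁴
  top flange (beyond web): d = 28.30189 mm → contributes +1 385 824 mm⁴
  bottom flange (beyond web): d = 28.30189 mm → contributes +1 385 824 mm⁴
Total I = 3 914 387 mm⁴.

I_y ≈ 3.9144 × 10⁶ mm⁴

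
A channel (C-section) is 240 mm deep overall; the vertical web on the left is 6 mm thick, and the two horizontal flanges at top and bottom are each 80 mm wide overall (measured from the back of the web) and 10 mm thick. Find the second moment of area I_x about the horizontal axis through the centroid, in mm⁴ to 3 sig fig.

Split into non-overlapping primitives; take the origin at the lower-left of the bounding box.
Web: 6 × 240, A = 1 440 mm², y = 120 mm, Ī = 6 912 000 mm⁴.
Top flange (beyond web): 74 × 10, A = 740 mm², y = 235 mm, Ī = 6166.7 mm⁴.
Bottom flange (beyond web): 74 × 10, A = 740 mm², y = 5 mm, Ī = 6166.7 mm⁴.
By symmetry the centroid is at mid-height, ȳ = 120 mm.
Transfer each piece to the horizontal axis through the centroid using Ī + A·d² with d = y − 120:
  web: d = 0 mm → contributes +6 912 000 mm⁴
  top flange (beyond web): d = 115 mm → contributes +9 792 667 mm⁴
  bottom flange (beyond web): d = -115 mm → contributes +9 792 667 mm⁴
Total I = 26 497 333 mm⁴.

I_x ≈ 2.65 × 10⁷ mm⁴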